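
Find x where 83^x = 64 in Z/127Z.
90

Baby-step giant-step with step n = ⌈√127⌉ = 12.
Baby steps 83^j mod 127 (j:value) for j=0..11: 0:1, 1:83, 2:31, 3:33, 4:72, 5:7, 6:73, 7:90, 8:104, 9:123, 10:49, 11:3.
Giant-step multiplier: 83^(-12) ≡ 83^(126-12) = 83^114 ≡ 76 (mod 127).
Giant steps γ_i = 64·76^i mod 127: γ_0=64, γ_1=38, γ_2=94, γ_3=32, γ_4=19, γ_5=47, γ_6=16, γ_7=73 (in table at j=6).
x = i·n + j = 7·12 + 6 = 90.
Check: 83^90 ≡ 64 (mod 127).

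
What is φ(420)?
96

420 = 2^2 × 3 × 5 × 7
φ(n) = n × ∏(1 - 1/p) for each prime p dividing n
φ(420) = 420 × (1 - 1/2) × (1 - 1/3) × (1 - 1/5) × (1 - 1/7) = 96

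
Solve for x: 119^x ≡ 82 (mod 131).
43

Baby-step giant-step with step n = ⌈√131⌉ = 12.
Baby steps 119^j mod 131 (j:value) for j=0..11: 0:1, 1:119, 2:13, 3:106, 4:38, 5:68, 6:101, 7:98, 8:3, 9:95, 10:39, 11:56.
Giant-step multiplier: 119^(-12) ≡ 119^(130-12) = 119^118 ≡ 77 (mod 131).
Giant steps γ_i = 82·77^i mod 131: γ_0=82, γ_1=26, γ_2=37, γ_3=98 (in table at j=7).
x = i·n + j = 3·12 + 7 = 43.
Check: 119^43 ≡ 82 (mod 131).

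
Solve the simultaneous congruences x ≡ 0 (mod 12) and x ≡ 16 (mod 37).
312

Using Chinese Remainder Theorem:
M = 12 × 37 = 444
M1 = 37, M2 = 12
y1 = 37^(-1) mod 12 = 1
y2 = 12^(-1) mod 37 = 34
x = (0×37×1 + 16×12×34) mod 444 = 312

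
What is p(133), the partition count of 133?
7346629512

p(n) counts ways to write n as a sum of positive integers (order ignored).
Euler's pentagonal recurrence: p(k) = p(k-1) + p(k-2) - p(k-5) - p(k-7) + p(k-12) + p(k-15) - ... (offsets j(3j∓1)/2, signs ++--, p(0)=1, p(<0)=0).
DP table for k = 0..132: p(0)=1, p(1)=1, p(2)=2, p(3)=3, p(4)=5, p(5)=7, p(6)=11, p(7)=15, p(8)=22, p(9)=30, p(10)=42, p(11)=56, p(12)=77, p(13)=101, p(14)=135, p(15)=176, p(16)=231, p(17)=297, p(18)=385, p(19)=490, p(20)=627, p(21)=792, p(22)=1002, p(23)=1255, p(24)=1575, p(25)=1958, p(26)=2436, p(27)=3010, p(28)=3718, p(29)=4565, p(30)=5604, p(31)=6842, p(32)=8349, p(33)=10143, p(34)=12310, p(35)=14883, p(36)=17977, p(37)=21637, p(38)=26015, p(39)=31185, p(40)=37338, p(41)=44583, p(42)=53174, p(43)=63261, p(44)=75175, p(45)=89134, p(46)=105558, p(47)=124754, p(48)=147273, p(49)=173525, p(50)=204226, p(51)=239943, p(52)=281589, p(53)=329931, p(54)=386155, p(55)=451276, p(56)=526823, p(57)=614154, p(58)=715220, p(59)=831820, p(60)=966467, p(61)=1121505, p(62)=1300156, p(63)=1505499, p(64)=1741630, p(65)=2012558, p(66)=2323520, p(67)=2679689, p(68)=3087735, p(69)=3554345, p(70)=4087968, p(71)=4697205, p(72)=5392783, p(73)=6185689, p(74)=7089500, p(75)=8118264, p(76)=9289091, p(77)=10619863, p(78)=12132164, p(79)=13848650, p(80)=15796476, p(81)=18004327, p(82)=20506255, p(83)=23338469, p(84)=26543660, p(85)=30167357, p(86)=34262962, p(87)=38887673, p(88)=44108109, p(89)=49995925, p(90)=56634173, p(91)=64112359, p(92)=72533807, p(93)=82010177, p(94)=92669720, p(95)=104651419, p(96)=118114304, p(97)=133230930, p(98)=150198136, p(99)=169229875, p(100)=190569292, p(101)=214481126, p(102)=241265379, p(103)=271248950, p(104)=304801365, p(105)=342325709, p(106)=384276336, p(107)=431149389, p(108)=483502844, p(109)=541946240, p(110)=607163746, p(111)=679903203, p(112)=761002156, p(113)=851376628, p(114)=952050665, p(115)=1064144451, p(116)=1188908248, p(117)=1327710076, p(118)=1482074143, p(119)=1653668665, p(120)=1844349560, p(121)=2056148051, p(122)=2291320912, p(123)=2552338241, p(124)=2841940500, p(125)=3163127352, p(126)=3519222692, p(127)=3913864295, p(128)=4351078600, p(129)=4835271870, p(130)=5371315400, p(131)=5964539504, p(132)=6620830889.
Final step: p(133) = p(132) + p(131) - p(128) - p(126) + p(121) + p(118) - p(111) - p(107) + p(98) + p(93) - p(82) - p(76) + p(63) + p(56) - p(41) - p(33) + p(16) + p(7)
= 6620830889 + 5964539504 - 4351078600 - 3519222692 + 2056148051 + 1482074143 - 679903203 - 431149389 + 150198136 + 82010177 - 20506255 - 9289091 + 1505499 + 526823 - 44583 - 10143 + 231 + 15
= 7346629512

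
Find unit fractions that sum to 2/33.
1/17 + 1/561

Greedy algorithm:
2/33: ceiling(33/2) = 17, use 1/17
1/561: ceiling(561/1) = 561, use 1/561
Result: 2/33 = 1/17 + 1/561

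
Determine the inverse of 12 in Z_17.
10

gcd(12, 17) = 1, so the inverse exists.
Extended Euclidean algorithm on (17, 12):
17 = 1 × 12 + 5  ⟹  5 = (1)·17 + (-1)·12
12 = 2 × 5 + 2  ⟹  2 = (-2)·17 + (3)·12
5 = 2 × 2 + 1  ⟹  1 = (5)·17 + (-7)·12
So (-7)·12 ≡ 1 (mod 17), i.e. 12^(-1) ≡ -7 ≡ 10 (mod 17).
Check: 12 × 10 = 120 ≡ 1 (mod 17)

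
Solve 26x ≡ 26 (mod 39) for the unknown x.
x ≡ 1 (mod 3)

gcd(26, 39) = 13, which divides 26, so solutions exist.
Divide through by 13: 2x ≡ 2 (mod 3).
Find 2^(-1) mod 3 by the extended Euclidean algorithm:
3 = 1 × 2 + 1  ⟹  1 = (1)·3 + (-1)·2
So (-1)·2 ≡ 1 (mod 3), i.e. 2^(-1) ≡ -1 ≡ 2 (mod 3).
x ≡ 2 × 2 = 4 ≡ 1 (mod 3).
Check: 26 × 1 = 26 ≡ 26 (mod 39).
x ≡ 1 (mod 3), giving 13 solutions mod 39.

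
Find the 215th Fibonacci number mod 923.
502

Matrix identity: Q^n = [[F_(n+1), F_n], [F_n, F_(n-1)]] with Q = [[1,1],[1,0]].
n = 215 = 11010111₂. Square-and-multiply, entries mod 923:
Q^1 = [[1,1],[1,0]]
Q^3 = (Q^1)²·Q = [[3,2],[2,1]]
Q^6 = (Q^3)² = [[13,8],[8,5]]
Q^13 = (Q^6)²·Q = [[377,233],[233,144]]
Q^26 = (Q^13)² = [[742,480],[480,262]]
Q^53 = (Q^26)²·Q = [[220,106],[106,114]]
Q^107 = (Q^53)²·Q = [[894,564],[564,330]]
Q^215 = (Q^107)²·Q = [[434,502],[502,855]]
F_215 mod 923 = Q^215[0][1] = 502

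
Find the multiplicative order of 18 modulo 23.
11

23 is prime, so ord(18) divides φ(23) = 22.
Divisors of 22: 1, 2, 11, 22.
Repeated squaring: 18^1 ≡ 18, 18^2 ≡ 2, 18^4 ≡ 4, 18^8 ≡ 16, 18^16 ≡ 3 (mod 23).
Test 18^d mod 23 for each divisor d in increasing order:
18^1 ≡ 18
18^2 ≡ 2
18^11 = 18^8·18^2·18^1 ≡ 1  ← first divisor giving 1
The order is 11.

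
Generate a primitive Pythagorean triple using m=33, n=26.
(413, 1716, 1765)

Euclid's formula: a = m² - n², b = 2mn, c = m² + n²
m = 33, n = 26
a = 33² - 26² = 1089 - 676 = 413
b = 2 × 33 × 26 = 1716
c = 33² + 26² = 1089 + 676 = 1765
Verification: 413² + 1716² = 170569 + 2944656 = 3115225 = 1765² ✓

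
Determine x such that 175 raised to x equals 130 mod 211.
169

Baby-step giant-step with step n = ⌈√211⌉ = 15.
Baby steps 175^j mod 211 (j:value) for j=0..14: 0:1, 1:175, 2:30, 3:186, 4:56, 5:94, 6:203, 7:77, 8:182, 9:200, 10:185, 11:92, 12:64, 13:17, 14:21.
Giant-step multiplier: 175^(-15) ≡ 175^(210-15) = 175^195 ≡ 12 (mod 211).
Giant steps γ_i = 130·12^i mod 211: γ_0=130, γ_1=83, γ_2=152, γ_3=136, γ_4=155, γ_5=172, γ_6=165, γ_7=81, γ_8=128, γ_9=59, γ_10=75, γ_11=56 (in table at j=4).
x = i·n + j = 11·15 + 4 = 169.
Check: 175^169 ≡ 130 (mod 211).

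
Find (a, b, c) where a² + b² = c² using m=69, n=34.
(3605, 4692, 5917)

Euclid's formula: a = m² - n², b = 2mn, c = m² + n²
m = 69, n = 34
a = 69² - 34² = 4761 - 1156 = 3605
b = 2 × 69 × 34 = 4692
c = 69² + 34² = 4761 + 1156 = 5917
Verification: 3605² + 4692² = 12996025 + 22014864 = 35010889 = 5917² ✓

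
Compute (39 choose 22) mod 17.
2

Using Lucas' theorem:
Write n=39 and k=22 in base 17:
n in base 17: [2, 5]
k in base 17: [1, 5]
C(39,22) mod 17 = ∏ C(n_i, k_i) mod 17
Digit binomials (mod 17): C(2,1) = 2; C(5,5) = 1
Product: 2 × 1 = 2 ≡ 2 (mod 17)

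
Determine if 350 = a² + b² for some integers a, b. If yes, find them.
Not possible

Factorization: 350 = 2 × 5^2 × 7
By Fermat: n is sum of two squares iff every prime p ≡ 3 (mod 4) appears to even power.
Prime(s) ≡ 3 (mod 4) with odd exponent: [(7, 1)]
Therefore 350 cannot be expressed as a² + b².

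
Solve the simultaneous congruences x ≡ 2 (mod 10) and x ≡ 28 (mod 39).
262

Using Chinese Remainder Theorem:
M = 10 × 39 = 390
M1 = 39, M2 = 10
y1 = 39^(-1) mod 10 = 9
y2 = 10^(-1) mod 39 = 4
x = (2×39×9 + 28×10×4) mod 390 = 262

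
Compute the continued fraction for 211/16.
[13; 5, 3]

Euclidean algorithm steps:
211 = 13 × 16 + 3
16 = 5 × 3 + 1
3 = 3 × 1 + 0
Continued fraction: [13; 5, 3]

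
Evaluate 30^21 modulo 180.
0

Repeated squaring. Binary of 21 = 10101.
30^1 ≡ 30 (mod 180); 30^2 ≡ 0 (mod 180); 30^4 ≡ 0 (mod 180); 30^8 ≡ 0 (mod 180); 30^16 ≡ 0 (mod 180)
30^21 = 30^1 × 30^4 × 30^16 ≡ 0 (mod 180)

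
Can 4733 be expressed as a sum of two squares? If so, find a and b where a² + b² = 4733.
37² + 58² (a=37, b=58)

Factorization: 4733 = 4733
By Fermat: n is sum of two squares iff every prime p ≡ 3 (mod 4) appears to even power.
All primes ≡ 3 (mod 4) appear to even power.
Search a = 0, 1, 2, … for 4733 - a² a perfect square: first hit at a = 37: 4733 - 1369 = 3364 = 58².
4733 = 37² + 58² = 1369 + 3364 ✓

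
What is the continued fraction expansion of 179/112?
[1; 1, 1, 2, 22]

Euclidean algorithm steps:
179 = 1 × 112 + 67
112 = 1 × 67 + 45
67 = 1 × 45 + 22
45 = 2 × 22 + 1
22 = 22 × 1 + 0
Continued fraction: [1; 1, 1, 2, 22]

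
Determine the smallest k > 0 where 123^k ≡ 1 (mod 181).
180

181 is prime, so ord(123) divides φ(181) = 180.
Divisors of 180: 1, 2, 3, 4, 5, 6, 9, 10, 12, 15, 18, 20, 30, 36, 45, 60, 90, 180.
Repeated squaring: 123^1 ≡ 123, 123^2 ≡ 106, 123^4 ≡ 14, 123^8 ≡ 15, 123^16 ≡ 44, 123^32 ≡ 126, 123^64 ≡ 129, 123^128 ≡ 170 (mod 181).
Test 123^d mod 181 for each divisor d in increasing order:
123^1 ≡ 123
123^2 ≡ 106
123^3 = 123^2·123^1 ≡ 6
123^4 ≡ 14
123^5 = 123^4·123^1 ≡ 93
123^6 = 123^4·123^2 ≡ 36
123^9 = 123^8·123^1 ≡ 35
123^10 = 123^8·123^2 ≡ 142
123^12 = 123^8·123^4 ≡ 29
123^15 = 123^8·123^4·123^2·123^1 ≡ 174
123^18 = 123^16·123^2 ≡ 139
123^20 = 123^16·123^4 ≡ 73
123^30 = 123^16·123^8·123^4·123^2 ≡ 49
123^36 = 123^32·123^4 ≡ 135
123^45 = 123^32·123^8·123^4·123^1 ≡ 19
123^60 = 123^32·123^16·123^8·123^4 ≡ 48
123^90 = 123^64·123^16·123^8·123^2 ≡ 180
123^180 = 123^128·123^32·123^16·123^4 ≡ 1  ← first divisor giving 1
The order is 180.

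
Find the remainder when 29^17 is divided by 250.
109

Repeated squaring. Binary of 17 = 10001.
29^1 ≡ 29 (mod 250); 29^2 ≡ 91 (mod 250); 29^4 ≡ 31 (mod 250); 29^8 ≡ 211 (mod 250); 29^16 ≡ 21 (mod 250)
29^17 = 29^1 × 29^16 ≡ 109 (mod 250)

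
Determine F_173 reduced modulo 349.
1

Matrix identity: Q^n = [[F_(n+1), F_n], [F_n, F_(n-1)]] with Q = [[1,1],[1,0]].
n = 173 = 10101101₂. Square-and-multiply, entries mod 349:
Q^1 = [[1,1],[1,0]]
Q^2 = (Q^1)² = [[2,1],[1,1]]
Q^5 = (Q^2)²·Q = [[8,5],[5,3]]
Q^10 = (Q^5)² = [[89,55],[55,34]]
Q^21 = (Q^10)²·Q = [[261,127],[127,134]]
Q^43 = (Q^21)²·Q = [[50,141],[141,258]]
Q^86 = (Q^43)² = [[45,152],[152,242]]
Q^173 = (Q^86)²·Q = [[0,1],[1,348]]
F_173 mod 349 = Q^173[0][1] = 1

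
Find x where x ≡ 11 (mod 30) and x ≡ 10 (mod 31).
41

Using Chinese Remainder Theorem:
M = 30 × 31 = 930
M1 = 31, M2 = 30
y1 = 31^(-1) mod 30 = 1
y2 = 30^(-1) mod 31 = 30
x = (11×31×1 + 10×30×30) mod 930 = 41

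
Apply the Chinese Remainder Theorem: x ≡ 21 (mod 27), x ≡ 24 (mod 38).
480

Using Chinese Remainder Theorem:
M = 27 × 38 = 1026
M1 = 38, M2 = 27
y1 = 38^(-1) mod 27 = 5
y2 = 27^(-1) mod 38 = 31
x = (21×38×5 + 24×27×31) mod 1026 = 480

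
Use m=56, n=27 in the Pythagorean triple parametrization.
(2407, 3024, 3865)

Euclid's formula: a = m² - n², b = 2mn, c = m² + n²
m = 56, n = 27
a = 56² - 27² = 3136 - 729 = 2407
b = 2 × 56 × 27 = 3024
c = 56² + 27² = 3136 + 729 = 3865
Verification: 2407² + 3024² = 5793649 + 9144576 = 14938225 = 3865² ✓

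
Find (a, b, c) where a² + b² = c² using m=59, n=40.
(1881, 4720, 5081)

Euclid's formula: a = m² - n², b = 2mn, c = m² + n²
m = 59, n = 40
a = 59² - 40² = 3481 - 1600 = 1881
b = 2 × 59 × 40 = 4720
c = 59² + 40² = 3481 + 1600 = 5081
Verification: 1881² + 4720² = 3538161 + 22278400 = 25816561 = 5081² ✓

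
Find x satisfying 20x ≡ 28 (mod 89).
x ≡ 37 (mod 89)

gcd(20, 89) = 1, which divides 28, so solutions exist.
Find 20^(-1) mod 89 by the extended Euclidean algorithm:
89 = 4 × 20 + 9  ⟹  9 = (1)·89 + (-4)·20
20 = 2 × 9 + 2  ⟹  2 = (-2)·89 + (9)·20
9 = 4 × 2 + 1  ⟹  1 = (9)·89 + (-40)·20
So (-40)·20 ≡ 1 (mod 89), i.e. 20^(-1) ≡ -40 ≡ 49 (mod 89).
x ≡ 49 × 28 = 1372 ≡ 37 (mod 89).
Check: 20 × 37 = 740 ≡ 28 (mod 89).
Unique solution: x ≡ 37 (mod 89)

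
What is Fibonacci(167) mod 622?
489

Matrix identity: Q^n = [[F_(n+1), F_n], [F_n, F_(n-1)]] with Q = [[1,1],[1,0]].
n = 167 = 10100111₂. Square-and-multiply, entries mod 622:
Q^1 = [[1,1],[1,0]]
Q^2 = (Q^1)² = [[2,1],[1,1]]
Q^5 = (Q^2)²·Q = [[8,5],[5,3]]
Q^10 = (Q^5)² = [[89,55],[55,34]]
Q^20 = (Q^10)² = [[372,545],[545,449]]
Q^41 = (Q^20)²·Q = [[236,9],[9,227]]
Q^83 = (Q^41)²·Q = [[232,419],[419,435]]
Q^167 = (Q^83)²·Q = [[62,489],[489,195]]
F_167 mod 622 = Q^167[0][1] = 489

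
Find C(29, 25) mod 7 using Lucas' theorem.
0

Using Lucas' theorem:
Write n=29 and k=25 in base 7:
n in base 7: [4, 1]
k in base 7: [3, 4]
C(29,25) mod 7 = ∏ C(n_i, k_i) mod 7
Digit binomials (mod 7): C(4,3) = 4; C(1,4) = 0 (k_i > n_i)
Product: 4 × 0 = 0 ≡ 0 (mod 7)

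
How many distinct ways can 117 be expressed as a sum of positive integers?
1327710076

p(n) counts ways to write n as a sum of positive integers (order ignored).
Euler's pentagonal recurrence: p(k) = p(k-1) + p(k-2) - p(k-5) - p(k-7) + p(k-12) + p(k-15) - ... (offsets j(3j∓1)/2, signs ++--, p(0)=1, p(<0)=0).
DP table for k = 0..116: p(0)=1, p(1)=1, p(2)=2, p(3)=3, p(4)=5, p(5)=7, p(6)=11, p(7)=15, p(8)=22, p(9)=30, p(10)=42, p(11)=56, p(12)=77, p(13)=101, p(14)=135, p(15)=176, p(16)=231, p(17)=297, p(18)=385, p(19)=490, p(20)=627, p(21)=792, p(22)=1002, p(23)=1255, p(24)=1575, p(25)=1958, p(26)=2436, p(27)=3010, p(28)=3718, p(29)=4565, p(30)=5604, p(31)=6842, p(32)=8349, p(33)=10143, p(34)=12310, p(35)=14883, p(36)=17977, p(37)=21637, p(38)=26015, p(39)=31185, p(40)=37338, p(41)=44583, p(42)=53174, p(43)=63261, p(44)=75175, p(45)=89134, p(46)=105558, p(47)=124754, p(48)=147273, p(49)=173525, p(50)=204226, p(51)=239943, p(52)=281589, p(53)=329931, p(54)=386155, p(55)=451276, p(56)=526823, p(57)=614154, p(58)=715220, p(59)=831820, p(60)=966467, p(61)=1121505, p(62)=1300156, p(63)=1505499, p(64)=1741630, p(65)=2012558, p(66)=2323520, p(67)=2679689, p(68)=3087735, p(69)=3554345, p(70)=4087968, p(71)=4697205, p(72)=5392783, p(73)=6185689, p(74)=7089500, p(75)=8118264, p(76)=9289091, p(77)=10619863, p(78)=12132164, p(79)=13848650, p(80)=15796476, p(81)=18004327, p(82)=20506255, p(83)=23338469, p(84)=26543660, p(85)=30167357, p(86)=34262962, p(87)=38887673, p(88)=44108109, p(89)=49995925, p(90)=56634173, p(91)=64112359, p(92)=72533807, p(93)=82010177, p(94)=92669720, p(95)=104651419, p(96)=118114304, p(97)=133230930, p(98)=150198136, p(99)=169229875, p(100)=190569292, p(101)=214481126, p(102)=241265379, p(103)=271248950, p(104)=304801365, p(105)=342325709, p(106)=384276336, p(107)=431149389, p(108)=483502844, p(109)=541946240, p(110)=607163746, p(111)=679903203, p(112)=761002156, p(113)=851376628, p(114)=952050665, p(115)=1064144451, p(116)=1188908248.
Final step: p(117) = p(116) + p(115) - p(112) - p(110) + p(105) + p(102) - p(95) - p(91) + p(82) + p(77) - p(66) - p(60) + p(47) + p(40) - p(25) - p(17) + p(0)
= 1188908248 + 1064144451 - 761002156 - 607163746 + 342325709 + 241265379 - 104651419 - 64112359 + 20506255 + 10619863 - 2323520 - 966467 + 124754 + 37338 - 1958 - 297 + 1
= 1327710076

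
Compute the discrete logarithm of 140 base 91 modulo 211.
21

Baby-step giant-step with step n = ⌈√211⌉ = 15.
Baby steps 91^j mod 211 (j:value) for j=0..14: 0:1, 1:91, 2:52, 3:90, 4:172, 5:38, 6:82, 7:77, 8:44, 9:206, 10:178, 11:162, 12:183, 13:195, 14:21.
Giant-step multiplier: 91^(-15) ≡ 91^(210-15) = 91^195 ≡ 88 (mod 211).
Giant steps γ_i = 140·88^i mod 211: γ_0=140, γ_1=82 (in table at j=6).
x = i·n + j = 1·15 + 6 = 21.
Check: 91^21 ≡ 140 (mod 211).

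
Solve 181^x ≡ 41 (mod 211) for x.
157

Baby-step giant-step with step n = ⌈√211⌉ = 15.
Baby steps 181^j mod 211 (j:value) for j=0..14: 0:1, 1:181, 2:56, 3:8, 4:182, 5:26, 6:64, 7:190, 8:208, 9:90, 10:43, 11:187, 12:87, 13:133, 14:19.
Giant-step multiplier: 181^(-15) ≡ 181^(210-15) = 181^195 ≡ 67 (mod 211).
Giant steps γ_i = 41·67^i mod 211: γ_0=41, γ_1=4, γ_2=57, γ_3=21, γ_4=141, γ_5=163, γ_6=160, γ_7=170, γ_8=207, γ_9=154, γ_10=190 (in table at j=7).
x = i·n + j = 10·15 + 7 = 157.
Check: 181^157 ≡ 41 (mod 211).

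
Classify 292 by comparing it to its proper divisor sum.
deficient

Proper divisors of 292: sum = 1 + 2 + 4 + 73 + 146 = 226
Since 226 < 292, 292 is deficient.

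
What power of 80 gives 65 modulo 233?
55

Baby-step giant-step with step n = ⌈√233⌉ = 16.
Baby steps 80^j mod 233 (j:value) for j=0..15: 0:1, 1:80, 2:109, 3:99, 4:231, 5:73, 6:15, 7:35, 8:4, 9:87, 10:203, 11:163, 12:225, 13:59, 14:60, 15:140.
Giant-step multiplier: 80^(-16) ≡ 80^(232-16) = 80^216 ≡ 102 (mod 233).
Giant steps γ_i = 65·102^i mod 233: γ_0=65, γ_1=106, γ_2=94, γ_3=35 (in table at j=7).
x = i·n + j = 3·16 + 7 = 55.
Check: 80^55 ≡ 65 (mod 233).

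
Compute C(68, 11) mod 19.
1

Using Lucas' theorem:
Write n=68 and k=11 in base 19:
n in base 19: [3, 11]
k in base 19: [0, 11]
C(68,11) mod 19 = ∏ C(n_i, k_i) mod 19
Digit binomials (mod 19): C(3,0) = 1; C(11,11) = 1
Product: 1 × 1 = 1 ≡ 1 (mod 19)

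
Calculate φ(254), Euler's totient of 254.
126

254 = 2 × 127
φ(n) = n × ∏(1 - 1/p) for each prime p dividing n
φ(254) = 254 × (1 - 1/2) × (1 - 1/127) = 126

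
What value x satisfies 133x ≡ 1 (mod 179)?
35

gcd(133, 179) = 1, so the inverse exists.
Extended Euclidean algorithm on (179, 133):
179 = 1 × 133 + 46  ⟹  46 = (1)·179 + (-1)·133
133 = 2 × 46 + 41  ⟹  41 = (-2)·179 + (3)·133
46 = 1 × 41 + 5  ⟹  5 = (3)·179 + (-4)·133
41 = 8 × 5 + 1  ⟹  1 = (-26)·179 + (35)·133
So (35)·133 ≡ 1 (mod 179), i.e. 133^(-1) ≡ 35 (mod 179).
Check: 133 × 35 = 4655 ≡ 1 (mod 179)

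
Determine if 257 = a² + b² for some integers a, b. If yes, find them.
1² + 16² (a=1, b=16)

Factorization: 257 = 257
By Fermat: n is sum of two squares iff every prime p ≡ 3 (mod 4) appears to even power.
All primes ≡ 3 (mod 4) appear to even power.
Search a = 0, 1, 2, … for 257 - a² a perfect square: first hit at a = 1: 257 - 1 = 256 = 16².
257 = 1² + 16² = 1 + 256 ✓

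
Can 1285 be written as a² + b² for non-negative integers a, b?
14² + 33² (a=14, b=33)

Factorization: 1285 = 5 × 257
By Fermat: n is sum of two squares iff every prime p ≡ 3 (mod 4) appears to even power.
All primes ≡ 3 (mod 4) appear to even power.
Search a = 0, 1, 2, … for 1285 - a² a perfect square: first hit at a = 14: 1285 - 196 = 1089 = 33².
1285 = 14² + 33² = 196 + 1089 ✓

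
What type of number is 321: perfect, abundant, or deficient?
deficient

Proper divisors of 321: sum = 1 + 3 + 107 = 111
Since 111 < 321, 321 is deficient.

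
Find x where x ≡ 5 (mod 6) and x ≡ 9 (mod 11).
53

Using Chinese Remainder Theorem:
M = 6 × 11 = 66
M1 = 11, M2 = 6
y1 = 11^(-1) mod 6 = 5
y2 = 6^(-1) mod 11 = 2
x = (5×11×5 + 9×6×2) mod 66 = 53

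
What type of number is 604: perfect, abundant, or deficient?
deficient

Proper divisors of 604: sum = 1 + 2 + 4 + 151 + 302 = 460
Since 460 < 604, 604 is deficient.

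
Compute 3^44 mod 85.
21

Repeated squaring. Binary of 44 = 101100.
3^1 ≡ 3 (mod 85); 3^2 ≡ 9 (mod 85); 3^4 ≡ 81 (mod 85); 3^8 ≡ 16 (mod 85); 3^16 ≡ 1 (mod 85); 3^32 ≡ 1 (mod 85)
3^44 = 3^4 × 3^8 × 3^32 ≡ 21 (mod 85)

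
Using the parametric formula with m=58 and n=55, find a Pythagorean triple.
(339, 6380, 6389)

Euclid's formula: a = m² - n², b = 2mn, c = m² + n²
m = 58, n = 55
a = 58² - 55² = 3364 - 3025 = 339
b = 2 × 58 × 55 = 6380
c = 58² + 55² = 3364 + 3025 = 6389
Verification: 339² + 6380² = 114921 + 40704400 = 40819321 = 6389² ✓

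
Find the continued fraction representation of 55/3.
[18; 3]

Euclidean algorithm steps:
55 = 18 × 3 + 1
3 = 3 × 1 + 0
Continued fraction: [18; 3]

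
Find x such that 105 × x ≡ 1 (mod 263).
258

gcd(105, 263) = 1, so the inverse exists.
Extended Euclidean algorithm on (263, 105):
263 = 2 × 105 + 53  ⟹  53 = (1)·263 + (-2)·105
105 = 1 × 53 + 52  ⟹  52 = (-1)·263 + (3)·105
53 = 1 × 52 + 1  ⟹  1 = (2)·263 + (-5)·105
So (-5)·105 ≡ 1 (mod 263), i.e. 105^(-1) ≡ -5 ≡ 258 (mod 263).
Check: 105 × 258 = 27090 ≡ 1 (mod 263)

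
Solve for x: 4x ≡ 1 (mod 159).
40

gcd(4, 159) = 1, so the inverse exists.
Extended Euclidean algorithm on (159, 4):
159 = 39 × 4 + 3  ⟹  3 = (1)·159 + (-39)·4
4 = 1 × 3 + 1  ⟹  1 = (-1)·159 + (40)·4
So (40)·4 ≡ 1 (mod 159), i.e. 4^(-1) ≡ 40 (mod 159).
Check: 4 × 40 = 160 ≡ 1 (mod 159)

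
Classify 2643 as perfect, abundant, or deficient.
deficient

Proper divisors of 2643: sum = 1 + 3 + 881 = 885
Since 885 < 2643, 2643 is deficient.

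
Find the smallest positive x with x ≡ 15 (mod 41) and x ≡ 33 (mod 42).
999

Using Chinese Remainder Theorem:
M = 41 × 42 = 1722
M1 = 42, M2 = 41
y1 = 42^(-1) mod 41 = 1
y2 = 41^(-1) mod 42 = 41
x = (15×42×1 + 33×41×41) mod 1722 = 999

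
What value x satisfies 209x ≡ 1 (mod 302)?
289

gcd(209, 302) = 1, so the inverse exists.
Extended Euclidean algorithm on (302, 209):
302 = 1 × 209 + 93  ⟹  93 = (1)·302 + (-1)·209
209 = 2 × 93 + 23  ⟹  23 = (-2)·302 + (3)·209
93 = 4 × 23 + 1  ⟹  1 = (9)·302 + (-13)·209
So (-13)·209 ≡ 1 (mod 302), i.e. 209^(-1) ≡ -13 ≡ 289 (mod 302).
Check: 209 × 289 = 60401 ≡ 1 (mod 302)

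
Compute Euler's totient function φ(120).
32

120 = 2^3 × 3 × 5
φ(n) = n × ∏(1 - 1/p) for each prime p dividing n
φ(120) = 120 × (1 - 1/2) × (1 - 1/3) × (1 - 1/5) = 32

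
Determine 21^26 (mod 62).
19

Repeated squaring. Binary of 26 = 11010.
21^1 ≡ 21 (mod 62); 21^2 ≡ 7 (mod 62); 21^4 ≡ 49 (mod 62); 21^8 ≡ 45 (mod 62); 21^16 ≡ 41 (mod 62)
21^26 = 21^2 × 21^8 × 21^16 ≡ 19 (mod 62)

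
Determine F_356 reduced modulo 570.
567

Matrix identity: Q^n = [[F_(n+1), F_n], [F_n, F_(n-1)]] with Q = [[1,1],[1,0]].
n = 356 = 101100100₂. Square-and-multiply, entries mod 570:
Q^1 = [[1,1],[1,0]]
Q^2 = (Q^1)² = [[2,1],[1,1]]
Q^5 = (Q^2)²·Q = [[8,5],[5,3]]
Q^11 = (Q^5)²·Q = [[144,89],[89,55]]
Q^22 = (Q^11)² = [[157,41],[41,116]]
Q^44 = (Q^22)² = [[110,363],[363,317]]
Q^89 = (Q^44)²·Q = [[190,229],[229,531]]
Q^178 = (Q^89)² = [[191,379],[379,382]]
Q^356 = (Q^178)² = [[2,567],[567,5]]
F_356 mod 570 = Q^356[0][1] = 567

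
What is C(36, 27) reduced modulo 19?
9

Using Lucas' theorem:
Write n=36 and k=27 in base 19:
n in base 19: [1, 17]
k in base 19: [1, 8]
C(36,27) mod 19 = ∏ C(n_i, k_i) mod 19
Digit binomials (mod 19): C(1,1) = 1; C(17,8) = 24310 ≡ 9
Product: 1 × 9 = 9 ≡ 9 (mod 19)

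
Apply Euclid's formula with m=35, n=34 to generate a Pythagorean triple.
(69, 2380, 2381)

Euclid's formula: a = m² - n², b = 2mn, c = m² + n²
m = 35, n = 34
a = 35² - 34² = 1225 - 1156 = 69
b = 2 × 35 × 34 = 2380
c = 35² + 34² = 1225 + 1156 = 2381
Verification: 69² + 2380² = 4761 + 5664400 = 5669161 = 2381² ✓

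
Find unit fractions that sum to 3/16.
1/6 + 1/48

Greedy algorithm:
3/16: ceiling(16/3) = 6, use 1/6
1/48: ceiling(48/1) = 48, use 1/48
Result: 3/16 = 1/6 + 1/48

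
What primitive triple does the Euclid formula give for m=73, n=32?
(4305, 4672, 6353)

Euclid's formula: a = m² - n², b = 2mn, c = m² + n²
m = 73, n = 32
a = 73² - 32² = 5329 - 1024 = 4305
b = 2 × 73 × 32 = 4672
c = 73² + 32² = 5329 + 1024 = 6353
Verification: 4305² + 4672² = 18533025 + 21827584 = 40360609 = 6353² ✓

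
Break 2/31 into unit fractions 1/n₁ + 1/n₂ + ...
1/16 + 1/496

Greedy algorithm:
2/31: ceiling(31/2) = 16, use 1/16
1/496: ceiling(496/1) = 496, use 1/496
Result: 2/31 = 1/16 + 1/496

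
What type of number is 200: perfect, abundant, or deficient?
abundant

Proper divisors of 200: sum = 1 + 2 + 4 + 5 + 8 + 10 + 20 + 25 + 40 + 50 + 100 = 265
Since 265 > 200, 200 is abundant.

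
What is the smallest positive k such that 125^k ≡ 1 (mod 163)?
18

163 is prime, so ord(125) divides φ(163) = 162.
Divisors of 162: 1, 2, 3, 6, 9, 18, 27, 54, 81, 162.
Repeated squaring: 125^1 ≡ 125, 125^2 ≡ 140, 125^4 ≡ 40, 125^8 ≡ 133, 125^16 ≡ 85, 125^32 ≡ 53, 125^64 ≡ 38, 125^128 ≡ 140 (mod 163).
Test 125^d mod 163 for each divisor d in increasing order:
125^1 ≡ 125
125^2 ≡ 140
125^3 = 125^2·125^1 ≡ 59
125^6 = 125^4·125^2 ≡ 58
125^9 = 125^8·125^1 ≡ 162
125^18 = 125^16·125^2 ≡ 1  ← first divisor giving 1
The order is 18.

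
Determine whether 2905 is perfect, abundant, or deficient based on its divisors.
deficient

Proper divisors of 2905: sum = 1 + 5 + 7 + 35 + 83 + 415 + 581 = 1127
Since 1127 < 2905, 2905 is deficient.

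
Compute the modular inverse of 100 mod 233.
7

gcd(100, 233) = 1, so the inverse exists.
Extended Euclidean algorithm on (233, 100):
233 = 2 × 100 + 33  ⟹  33 = (1)·233 + (-2)·100
100 = 3 × 33 + 1  ⟹  1 = (-3)·233 + (7)·100
So (7)·100 ≡ 1 (mod 233), i.e. 100^(-1) ≡ 7 (mod 233).
Check: 100 × 7 = 700 ≡ 1 (mod 233)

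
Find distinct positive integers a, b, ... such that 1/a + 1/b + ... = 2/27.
1/14 + 1/378

Greedy algorithm:
2/27: ceiling(27/2) = 14, use 1/14
1/378: ceiling(378/1) = 378, use 1/378
Result: 2/27 = 1/14 + 1/378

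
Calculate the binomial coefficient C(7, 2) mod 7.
0

Using Lucas' theorem:
Write n=7 and k=2 in base 7:
n in base 7: [1, 0]
k in base 7: [0, 2]
C(7,2) mod 7 = ∏ C(n_i, k_i) mod 7
Digit binomials (mod 7): C(1,0) = 1; C(0,2) = 0 (k_i > n_i)
Product: 1 × 0 = 0 ≡ 0 (mod 7)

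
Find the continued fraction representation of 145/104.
[1; 2, 1, 1, 6, 3]

Euclidean algorithm steps:
145 = 1 × 104 + 41
104 = 2 × 41 + 22
41 = 1 × 22 + 19
22 = 1 × 19 + 3
19 = 6 × 3 + 1
3 = 3 × 1 + 0
Continued fraction: [1; 2, 1, 1, 6, 3]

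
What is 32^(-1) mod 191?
6

gcd(32, 191) = 1, so the inverse exists.
Extended Euclidean algorithm on (191, 32):
191 = 5 × 32 + 31  ⟹  31 = (1)·191 + (-5)·32
32 = 1 × 31 + 1  ⟹  1 = (-1)·191 + (6)·32
So (6)·32 ≡ 1 (mod 191), i.e. 32^(-1) ≡ 6 (mod 191).
Check: 32 × 6 = 192 ≡ 1 (mod 191)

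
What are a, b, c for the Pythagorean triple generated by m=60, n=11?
(3479, 1320, 3721)

Euclid's formula: a = m² - n², b = 2mn, c = m² + n²
m = 60, n = 11
a = 60² - 11² = 3600 - 121 = 3479
b = 2 × 60 × 11 = 1320
c = 60² + 11² = 3600 + 121 = 3721
Verification: 3479² + 1320² = 12103441 + 1742400 = 13845841 = 3721² ✓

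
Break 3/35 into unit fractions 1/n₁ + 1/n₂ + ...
1/12 + 1/420

Greedy algorithm:
3/35: ceiling(35/3) = 12, use 1/12
1/420: ceiling(420/1) = 420, use 1/420
Result: 3/35 = 1/12 + 1/420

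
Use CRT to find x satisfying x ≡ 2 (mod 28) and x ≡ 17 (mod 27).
422

Using Chinese Remainder Theorem:
M = 28 × 27 = 756
M1 = 27, M2 = 28
y1 = 27^(-1) mod 28 = 27
y2 = 28^(-1) mod 27 = 1
x = (2×27×27 + 17×28×1) mod 756 = 422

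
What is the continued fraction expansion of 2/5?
[0; 2, 2]

Euclidean algorithm steps:
2 = 0 × 5 + 2
5 = 2 × 2 + 1
2 = 2 × 1 + 0
Continued fraction: [0; 2, 2]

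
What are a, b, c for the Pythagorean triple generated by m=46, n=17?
(1827, 1564, 2405)

Euclid's formula: a = m² - n², b = 2mn, c = m² + n²
m = 46, n = 17
a = 46² - 17² = 2116 - 289 = 1827
b = 2 × 46 × 17 = 1564
c = 46² + 17² = 2116 + 289 = 2405
Verification: 1827² + 1564² = 3337929 + 2446096 = 5784025 = 2405² ✓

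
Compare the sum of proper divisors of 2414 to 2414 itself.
deficient

Proper divisors of 2414: sum = 1 + 2 + 17 + 34 + 71 + 142 + 1207 = 1474
Since 1474 < 2414, 2414 is deficient.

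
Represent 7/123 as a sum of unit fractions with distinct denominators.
1/18 + 1/738

Greedy algorithm:
7/123: ceiling(123/7) = 18, use 1/18
1/738: ceiling(738/1) = 738, use 1/738
Result: 7/123 = 1/18 + 1/738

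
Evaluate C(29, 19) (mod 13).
0

Using Lucas' theorem:
Write n=29 and k=19 in base 13:
n in base 13: [2, 3]
k in base 13: [1, 6]
C(29,19) mod 13 = ∏ C(n_i, k_i) mod 13
Digit binomials (mod 13): C(2,1) = 2; C(3,6) = 0 (k_i > n_i)
Product: 2 × 0 = 0 ≡ 0 (mod 13)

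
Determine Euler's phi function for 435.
224

435 = 3 × 5 × 29
φ(n) = n × ∏(1 - 1/p) for each prime p dividing n
φ(435) = 435 × (1 - 1/3) × (1 - 1/5) × (1 - 1/29) = 224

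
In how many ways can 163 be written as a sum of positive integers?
142798995930

p(n) counts ways to write n as a sum of positive integers (order ignored).
Euler's pentagonal recurrence: p(k) = p(k-1) + p(k-2) - p(k-5) - p(k-7) + p(k-12) + p(k-15) - ... (offsets j(3j∓1)/2, signs ++--, p(0)=1, p(<0)=0).
DP table for k = 0..162: p(0)=1, p(1)=1, p(2)=2, p(3)=3, p(4)=5, p(5)=7, p(6)=11, p(7)=15, p(8)=22, p(9)=30, p(10)=42, p(11)=56, p(12)=77, p(13)=101, p(14)=135, p(15)=176, p(16)=231, p(17)=297, p(18)=385, p(19)=490, p(20)=627, p(21)=792, p(22)=1002, p(23)=1255, p(24)=1575, p(25)=1958, p(26)=2436, p(27)=3010, p(28)=3718, p(29)=4565, p(30)=5604, p(31)=6842, p(32)=8349, p(33)=10143, p(34)=12310, p(35)=14883, p(36)=17977, p(37)=21637, p(38)=26015, p(39)=31185, p(40)=37338, p(41)=44583, p(42)=53174, p(43)=63261, p(44)=75175, p(45)=89134, p(46)=105558, p(47)=124754, p(48)=147273, p(49)=173525, p(50)=204226, p(51)=239943, p(52)=281589, p(53)=329931, p(54)=386155, p(55)=451276, p(56)=526823, p(57)=614154, p(58)=715220, p(59)=831820, p(60)=966467, p(61)=1121505, p(62)=1300156, p(63)=1505499, p(64)=1741630, p(65)=2012558, p(66)=2323520, p(67)=2679689, p(68)=3087735, p(69)=3554345, p(70)=4087968, p(71)=4697205, p(72)=5392783, p(73)=6185689, p(74)=7089500, p(75)=8118264, p(76)=9289091, p(77)=10619863, p(78)=12132164, p(79)=13848650, p(80)=15796476, p(81)=18004327, p(82)=20506255, p(83)=23338469, p(84)=26543660, p(85)=30167357, p(86)=34262962, p(87)=38887673, p(88)=44108109, p(89)=49995925, p(90)=56634173, p(91)=64112359, p(92)=72533807, p(93)=82010177, p(94)=92669720, p(95)=104651419, p(96)=118114304, p(97)=133230930, p(98)=150198136, p(99)=169229875, p(100)=190569292, p(101)=214481126, p(102)=241265379, p(103)=271248950, p(104)=304801365, p(105)=342325709, p(106)=384276336, p(107)=431149389, p(108)=483502844, p(109)=541946240, p(110)=607163746, p(111)=679903203, p(112)=761002156, p(113)=851376628, p(114)=952050665, p(115)=1064144451, p(116)=1188908248, p(117)=1327710076, p(118)=1482074143, p(119)=1653668665, p(120)=1844349560, p(121)=2056148051, p(122)=2291320912, p(123)=2552338241, p(124)=2841940500, p(125)=3163127352, p(126)=3519222692, p(127)=3913864295, p(128)=4351078600, p(129)=4835271870, p(130)=5371315400, p(131)=5964539504, p(132)=6620830889, p(133)=7346629512, p(134)=8149040695, p(135)=9035836076, p(136)=10015581680, p(137)=11097645016, p(138)=12292341831, p(139)=13610949895, p(140)=15065878135, p(141)=16670689208, p(142)=18440293320, p(143)=20390982757, p(144)=22540654445, p(145)=24908858009, p(146)=27517052599, p(147)=30388671978, p(148)=33549419497, p(149)=37027355200, p(150)=40853235313, p(151)=45060624582, p(152)=49686288421, p(153)=54770336324, p(154)=60356673280, p(155)=66493182097, p(156)=73232243759, p(157)=80630964769, p(158)=88751778802, p(159)=97662728555, p(160)=107438159466, p(161)=118159068427, p(162)=129913904637.
Final step: p(163) = p(162) + p(161) - p(158) - p(156) + p(151) + p(148) - p(141) - p(137) + p(128) + p(123) - p(112) - p(106) + p(93) + p(86) - p(71) - p(63) + p(46) + p(37) - p(18) - p(8)
= 129913904637 + 118159068427 - 88751778802 - 73232243759 + 45060624582 + 33549419497 - 16670689208 - 11097645016 + 4351078600 + 2552338241 - 761002156 - 384276336 + 82010177 + 34262962 - 4697205 - 1505499 + 105558 + 21637 - 385 - 22
= 142798995930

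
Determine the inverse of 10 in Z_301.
271

gcd(10, 301) = 1, so the inverse exists.
Extended Euclidean algorithm on (301, 10):
301 = 30 × 10 + 1  ⟹  1 = (1)·301 + (-30)·10
So (-30)·10 ≡ 1 (mod 301), i.e. 10^(-1) ≡ -30 ≡ 271 (mod 301).
Check: 10 × 271 = 2710 ≡ 1 (mod 301)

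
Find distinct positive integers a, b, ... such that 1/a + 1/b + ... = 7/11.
1/2 + 1/8 + 1/88

Greedy algorithm:
7/11: ceiling(11/7) = 2, use 1/2
3/22: ceiling(22/3) = 8, use 1/8
1/88: ceiling(88/1) = 88, use 1/88
Result: 7/11 = 1/2 + 1/8 + 1/88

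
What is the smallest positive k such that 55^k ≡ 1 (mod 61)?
60

61 is prime, so ord(55) divides φ(61) = 60.
Divisors of 60: 1, 2, 3, 4, 5, 6, 10, 12, 15, 20, 30, 60.
Repeated squaring: 55^1 ≡ 55, 55^2 ≡ 36, 55^4 ≡ 15, 55^8 ≡ 42, 55^16 ≡ 56, 55^32 ≡ 25 (mod 61).
Test 55^d mod 61 for each divisor d in increasing order:
55^1 ≡ 55
55^2 ≡ 36
55^3 = 55^2·55^1 ≡ 28
55^4 ≡ 15
55^5 = 55^4·55^1 ≡ 32
55^6 = 55^4·55^2 ≡ 52
55^10 = 55^8·55^2 ≡ 48
55^12 = 55^8·55^4 ≡ 20
55^15 = 55^8·55^4·55^2·55^1 ≡ 11
55^20 = 55^16·55^4 ≡ 47
55^30 = 55^16·55^8·55^4·55^2 ≡ 60
55^60 = 55^32·55^16·55^8·55^4 ≡ 1  ← first divisor giving 1
The order is 60.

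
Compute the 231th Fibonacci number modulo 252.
34

Matrix identity: Q^n = [[F_(n+1), F_n], [F_n, F_(n-1)]] with Q = [[1,1],[1,0]].
n = 231 = 11100111₂. Square-and-multiply, entries mod 252:
Q^1 = [[1,1],[1,0]]
Q^3 = (Q^1)²·Q = [[3,2],[2,1]]
Q^7 = (Q^3)²·Q = [[21,13],[13,8]]
Q^14 = (Q^7)² = [[106,125],[125,233]]
Q^28 = (Q^14)² = [[149,39],[39,110]]
Q^57 = (Q^28)²·Q = [[55,34],[34,21]]
Q^115 = (Q^57)²·Q = [[213,149],[149,64]]
Q^231 = (Q^115)²·Q = [[231,34],[34,197]]
F_231 mod 252 = Q^231[0][1] = 34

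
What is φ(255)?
128

255 = 3 × 5 × 17
φ(n) = n × ∏(1 - 1/p) for each prime p dividing n
φ(255) = 255 × (1 - 1/3) × (1 - 1/5) × (1 - 1/17) = 128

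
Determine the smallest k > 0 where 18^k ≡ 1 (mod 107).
106

107 is prime, so ord(18) divides φ(107) = 106.
Divisors of 106: 1, 2, 53, 106.
Repeated squaring: 18^1 ≡ 18, 18^2 ≡ 3, 18^4 ≡ 9, 18^8 ≡ 81, 18^16 ≡ 34, 18^32 ≡ 86, 18^64 ≡ 13 (mod 107).
Test 18^d mod 107 for each divisor d in increasing order:
18^1 ≡ 18
18^2 ≡ 3
18^53 = 18^32·18^16·18^4·18^1 ≡ 106
18^106 = 18^64·18^32·18^8·18^2 ≡ 1  ← first divisor giving 1
The order is 106.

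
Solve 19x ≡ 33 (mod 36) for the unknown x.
x ≡ 15 (mod 36)

gcd(19, 36) = 1, which divides 33, so solutions exist.
Find 19^(-1) mod 36 by the extended Euclidean algorithm:
36 = 1 × 19 + 17  ⟹  17 = (1)·36 + (-1)·19
19 = 1 × 17 + 2  ⟹  2 = (-1)·36 + (2)·19
17 = 8 × 2 + 1  ⟹  1 = (9)·36 + (-17)·19
So (-17)·19 ≡ 1 (mod 36), i.e. 19^(-1) ≡ -17 ≡ 19 (mod 36).
x ≡ 19 × 33 = 627 ≡ 15 (mod 36).
Check: 19 × 15 = 285 ≡ 33 (mod 36).
Unique solution: x ≡ 15 (mod 36)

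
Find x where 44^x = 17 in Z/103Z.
8

Baby-step giant-step with step n = ⌈√103⌉ = 11.
Baby steps 44^j mod 103 (j:value) for j=0..10: 0:1, 1:44, 2:82, 3:3, 4:29, 5:40, 6:9, 7:87, 8:17, 9:27, 10:55.
h = 17 is already in the table at j=8, so x = 8.
Check: 44^8 ≡ 17 (mod 103).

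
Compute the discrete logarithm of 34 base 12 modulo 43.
5

Baby-step giant-step with step n = ⌈√43⌉ = 7.
Baby steps 12^j mod 43 (j:value) for j=0..6: 0:1, 1:12, 2:15, 3:8, 4:10, 5:34, 6:21.
h = 34 is already in the table at j=5, so x = 5.
Check: 12^5 ≡ 34 (mod 43).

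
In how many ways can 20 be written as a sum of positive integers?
627

p(n) counts ways to write n as a sum of positive integers (order ignored).
Euler's pentagonal recurrence: p(k) = p(k-1) + p(k-2) - p(k-5) - p(k-7) + p(k-12) + p(k-15) - ... (offsets j(3j∓1)/2, signs ++--, p(0)=1, p(<0)=0).
DP table for k = 0..19: p(0)=1, p(1)=1, p(2)=2, p(3)=3, p(4)=5, p(5)=7, p(6)=11, p(7)=15, p(8)=22, p(9)=30, p(10)=42, p(11)=56, p(12)=77, p(13)=101, p(14)=135, p(15)=176, p(16)=231, p(17)=297, p(18)=385, p(19)=490.
Final step: p(20) = p(19) + p(18) - p(15) - p(13) + p(8) + p(5)
= 490 + 385 - 176 - 101 + 22 + 7
= 627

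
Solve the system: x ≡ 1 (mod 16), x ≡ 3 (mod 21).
129

Using Chinese Remainder Theorem:
M = 16 × 21 = 336
M1 = 21, M2 = 16
y1 = 21^(-1) mod 16 = 13
y2 = 16^(-1) mod 21 = 4
x = (1×21×13 + 3×16×4) mod 336 = 129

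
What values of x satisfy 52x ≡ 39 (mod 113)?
x ≡ 29 (mod 113)

gcd(52, 113) = 1, which divides 39, so solutions exist.
Find 52^(-1) mod 113 by the extended Euclidean algorithm:
113 = 2 × 52 + 9  ⟹  9 = (1)·113 + (-2)·52
52 = 5 × 9 + 7  ⟹  7 = (-5)·113 + (11)·52
9 = 1 × 7 + 2  ⟹  2 = (6)·113 + (-13)·52
7 = 3 × 2 + 1  ⟹  1 = (-23)·113 + (50)·52
So (50)·52 ≡ 1 (mod 113), i.e. 52^(-1) ≡ 50 (mod 113).
x ≡ 50 × 39 = 1950 ≡ 29 (mod 113).
Check: 52 × 29 = 1508 ≡ 39 (mod 113).
Unique solution: x ≡ 29 (mod 113)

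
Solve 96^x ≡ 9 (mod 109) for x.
8

Baby-step giant-step with step n = ⌈√109⌉ = 11.
Baby steps 96^j mod 109 (j:value) for j=0..10: 0:1, 1:96, 2:60, 3:92, 4:3, 5:70, 6:71, 7:58, 8:9, 9:101, 10:104.
h = 9 is already in the table at j=8, so x = 8.
Check: 96^8 ≡ 9 (mod 109).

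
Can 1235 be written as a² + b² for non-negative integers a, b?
Not possible

Factorization: 1235 = 5 × 13 × 19
By Fermat: n is sum of two squares iff every prime p ≡ 3 (mod 4) appears to even power.
Prime(s) ≡ 3 (mod 4) with odd exponent: [(19, 1)]
Therefore 1235 cannot be expressed as a² + b².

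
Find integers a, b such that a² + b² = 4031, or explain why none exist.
Not possible

Factorization: 4031 = 29 × 139
By Fermat: n is sum of two squares iff every prime p ≡ 3 (mod 4) appears to even power.
Prime(s) ≡ 3 (mod 4) with odd exponent: [(139, 1)]
Therefore 4031 cannot be expressed as a² + b².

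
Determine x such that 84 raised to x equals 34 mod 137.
72

Baby-step giant-step with step n = ⌈√137⌉ = 12.
Baby steps 84^j mod 137 (j:value) for j=0..11: 0:1, 1:84, 2:69, 3:42, 4:103, 5:21, 6:120, 7:79, 8:60, 9:108, 10:30, 11:54.
Giant-step multiplier: 84^(-12) ≡ 84^(136-12) = 84^124 ≡ 64 (mod 137).
Giant steps γ_i = 34·64^i mod 137: γ_0=34, γ_1=121, γ_2=72, γ_3=87, γ_4=88, γ_5=15, γ_6=1 (in table at j=0).
x = i·n + j = 6·12 + 0 = 72.
Check: 84^72 ≡ 34 (mod 137).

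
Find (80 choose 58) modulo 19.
16

Using Lucas' theorem:
Write n=80 and k=58 in base 19:
n in base 19: [4, 4]
k in base 19: [3, 1]
C(80,58) mod 19 = ∏ C(n_i, k_i) mod 19
Digit binomials (mod 19): C(4,3) = 4; C(4,1) = 4
Product: 4 × 4 = 16 ≡ 16 (mod 19)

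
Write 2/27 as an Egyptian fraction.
1/14 + 1/378

Greedy algorithm:
2/27: ceiling(27/2) = 14, use 1/14
1/378: ceiling(378/1) = 378, use 1/378
Result: 2/27 = 1/14 + 1/378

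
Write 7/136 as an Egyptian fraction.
1/20 + 1/680

Greedy algorithm:
7/136: ceiling(136/7) = 20, use 1/20
1/680: ceiling(680/1) = 680, use 1/680
Result: 7/136 = 1/20 + 1/680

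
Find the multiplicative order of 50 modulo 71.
35

71 is prime, so ord(50) divides φ(71) = 70.
Divisors of 70: 1, 2, 5, 7, 10, 14, 35, 70.
Repeated squaring: 50^1 ≡ 50, 50^2 ≡ 15, 50^4 ≡ 12, 50^8 ≡ 2, 50^16 ≡ 4, 50^32 ≡ 16, 50^64 ≡ 43 (mod 71).
Test 50^d mod 71 for each divisor d in increasing order:
50^1 ≡ 50
50^2 ≡ 15
50^5 = 50^4·50^1 ≡ 32
50^7 = 50^4·50^2·50^1 ≡ 54
50^10 = 50^8·50^2 ≡ 30
50^14 = 50^8·50^4·50^2 ≡ 5
50^35 = 50^32·50^2·50^1 ≡ 1  ← first divisor giving 1
The order is 35.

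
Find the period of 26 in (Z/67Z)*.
33

67 is prime, so ord(26) divides φ(67) = 66.
Divisors of 66: 1, 2, 3, 6, 11, 22, 33, 66.
Repeated squaring: 26^1 ≡ 26, 26^2 ≡ 6, 26^4 ≡ 36, 26^8 ≡ 23, 26^16 ≡ 60, 26^32 ≡ 49, 26^64 ≡ 56 (mod 67).
Test 26^d mod 67 for each divisor d in increasing order:
26^1 ≡ 26
26^2 ≡ 6
26^3 = 26^2·26^1 ≡ 22
26^6 = 26^4·26^2 ≡ 15
26^11 = 26^8·26^2·26^1 ≡ 37
26^22 = 26^16·26^4·26^2 ≡ 29
26^33 = 26^32·26^1 ≡ 1  ← first divisor giving 1
The order is 33.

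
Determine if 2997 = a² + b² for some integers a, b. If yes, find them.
9² + 54² (a=9, b=54)

Factorization: 2997 = 3^4 × 37
By Fermat: n is sum of two squares iff every prime p ≡ 3 (mod 4) appears to even power.
All primes ≡ 3 (mod 4) appear to even power.
Search a = 0, 1, 2, … for 2997 - a² a perfect square: first hit at a = 9: 2997 - 81 = 2916 = 54².
2997 = 9² + 54² = 81 + 2916 ✓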